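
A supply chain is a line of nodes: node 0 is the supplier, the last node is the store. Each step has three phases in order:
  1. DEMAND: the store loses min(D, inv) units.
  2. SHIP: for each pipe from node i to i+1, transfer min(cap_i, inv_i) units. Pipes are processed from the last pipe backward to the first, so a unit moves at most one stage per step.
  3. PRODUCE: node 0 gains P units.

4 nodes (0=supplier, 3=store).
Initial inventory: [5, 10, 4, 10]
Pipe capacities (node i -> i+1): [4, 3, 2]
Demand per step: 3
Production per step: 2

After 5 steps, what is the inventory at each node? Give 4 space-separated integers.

Step 1: demand=3,sold=3 ship[2->3]=2 ship[1->2]=3 ship[0->1]=4 prod=2 -> inv=[3 11 5 9]
Step 2: demand=3,sold=3 ship[2->3]=2 ship[1->2]=3 ship[0->1]=3 prod=2 -> inv=[2 11 6 8]
Step 3: demand=3,sold=3 ship[2->3]=2 ship[1->2]=3 ship[0->1]=2 prod=2 -> inv=[2 10 7 7]
Step 4: demand=3,sold=3 ship[2->3]=2 ship[1->2]=3 ship[0->1]=2 prod=2 -> inv=[2 9 8 6]
Step 5: demand=3,sold=3 ship[2->3]=2 ship[1->2]=3 ship[0->1]=2 prod=2 -> inv=[2 8 9 5]

2 8 9 5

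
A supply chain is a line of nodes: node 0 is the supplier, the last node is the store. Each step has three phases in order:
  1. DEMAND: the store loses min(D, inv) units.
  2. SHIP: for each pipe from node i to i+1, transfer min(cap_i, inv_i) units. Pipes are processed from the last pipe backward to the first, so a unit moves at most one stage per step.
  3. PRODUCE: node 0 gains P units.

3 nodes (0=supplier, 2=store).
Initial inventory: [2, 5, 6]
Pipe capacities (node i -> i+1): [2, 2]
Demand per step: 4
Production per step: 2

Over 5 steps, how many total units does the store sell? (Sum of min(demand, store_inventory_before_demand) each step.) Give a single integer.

Answer: 14

Derivation:
Step 1: sold=4 (running total=4) -> [2 5 4]
Step 2: sold=4 (running total=8) -> [2 5 2]
Step 3: sold=2 (running total=10) -> [2 5 2]
Step 4: sold=2 (running total=12) -> [2 5 2]
Step 5: sold=2 (running total=14) -> [2 5 2]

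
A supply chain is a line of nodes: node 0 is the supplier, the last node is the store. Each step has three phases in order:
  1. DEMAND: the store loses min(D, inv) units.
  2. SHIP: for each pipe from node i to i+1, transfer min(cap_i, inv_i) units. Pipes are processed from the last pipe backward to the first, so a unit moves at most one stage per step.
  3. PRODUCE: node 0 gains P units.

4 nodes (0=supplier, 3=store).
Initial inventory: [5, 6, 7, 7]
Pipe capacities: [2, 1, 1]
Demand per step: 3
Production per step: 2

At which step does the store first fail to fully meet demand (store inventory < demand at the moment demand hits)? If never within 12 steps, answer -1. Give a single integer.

Step 1: demand=3,sold=3 ship[2->3]=1 ship[1->2]=1 ship[0->1]=2 prod=2 -> [5 7 7 5]
Step 2: demand=3,sold=3 ship[2->3]=1 ship[1->2]=1 ship[0->1]=2 prod=2 -> [5 8 7 3]
Step 3: demand=3,sold=3 ship[2->3]=1 ship[1->2]=1 ship[0->1]=2 prod=2 -> [5 9 7 1]
Step 4: demand=3,sold=1 ship[2->3]=1 ship[1->2]=1 ship[0->1]=2 prod=2 -> [5 10 7 1]
Step 5: demand=3,sold=1 ship[2->3]=1 ship[1->2]=1 ship[0->1]=2 prod=2 -> [5 11 7 1]
Step 6: demand=3,sold=1 ship[2->3]=1 ship[1->2]=1 ship[0->1]=2 prod=2 -> [5 12 7 1]
Step 7: demand=3,sold=1 ship[2->3]=1 ship[1->2]=1 ship[0->1]=2 prod=2 -> [5 13 7 1]
Step 8: demand=3,sold=1 ship[2->3]=1 ship[1->2]=1 ship[0->1]=2 prod=2 -> [5 14 7 1]
Step 9: demand=3,sold=1 ship[2->3]=1 ship[1->2]=1 ship[0->1]=2 prod=2 -> [5 15 7 1]
Step 10: demand=3,sold=1 ship[2->3]=1 ship[1->2]=1 ship[0->1]=2 prod=2 -> [5 16 7 1]
Step 11: demand=3,sold=1 ship[2->3]=1 ship[1->2]=1 ship[0->1]=2 prod=2 -> [5 17 7 1]
Step 12: demand=3,sold=1 ship[2->3]=1 ship[1->2]=1 ship[0->1]=2 prod=2 -> [5 18 7 1]
First stockout at step 4

4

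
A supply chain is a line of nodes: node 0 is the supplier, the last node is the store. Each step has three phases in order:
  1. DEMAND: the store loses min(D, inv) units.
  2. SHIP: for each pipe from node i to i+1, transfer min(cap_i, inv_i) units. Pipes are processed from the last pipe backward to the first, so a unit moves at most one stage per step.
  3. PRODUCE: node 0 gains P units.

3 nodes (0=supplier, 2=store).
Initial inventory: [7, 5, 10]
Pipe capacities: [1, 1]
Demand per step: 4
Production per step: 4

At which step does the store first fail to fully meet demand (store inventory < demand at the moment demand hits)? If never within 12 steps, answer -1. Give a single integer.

Step 1: demand=4,sold=4 ship[1->2]=1 ship[0->1]=1 prod=4 -> [10 5 7]
Step 2: demand=4,sold=4 ship[1->2]=1 ship[0->1]=1 prod=4 -> [13 5 4]
Step 3: demand=4,sold=4 ship[1->2]=1 ship[0->1]=1 prod=4 -> [16 5 1]
Step 4: demand=4,sold=1 ship[1->2]=1 ship[0->1]=1 prod=4 -> [19 5 1]
Step 5: demand=4,sold=1 ship[1->2]=1 ship[0->1]=1 prod=4 -> [22 5 1]
Step 6: demand=4,sold=1 ship[1->2]=1 ship[0->1]=1 prod=4 -> [25 5 1]
Step 7: demand=4,sold=1 ship[1->2]=1 ship[0->1]=1 prod=4 -> [28 5 1]
Step 8: demand=4,sold=1 ship[1->2]=1 ship[0->1]=1 prod=4 -> [31 5 1]
Step 9: demand=4,sold=1 ship[1->2]=1 ship[0->1]=1 prod=4 -> [34 5 1]
Step 10: demand=4,sold=1 ship[1->2]=1 ship[0->1]=1 prod=4 -> [37 5 1]
Step 11: demand=4,sold=1 ship[1->2]=1 ship[0->1]=1 prod=4 -> [40 5 1]
Step 12: demand=4,sold=1 ship[1->2]=1 ship[0->1]=1 prod=4 -> [43 5 1]
First stockout at step 4

4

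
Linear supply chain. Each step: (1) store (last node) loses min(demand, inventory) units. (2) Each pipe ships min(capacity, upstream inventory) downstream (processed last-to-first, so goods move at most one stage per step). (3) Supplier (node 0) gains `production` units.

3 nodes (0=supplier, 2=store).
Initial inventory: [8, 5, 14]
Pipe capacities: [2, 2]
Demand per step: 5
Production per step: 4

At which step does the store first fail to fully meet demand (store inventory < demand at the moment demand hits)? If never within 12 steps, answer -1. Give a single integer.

Step 1: demand=5,sold=5 ship[1->2]=2 ship[0->1]=2 prod=4 -> [10 5 11]
Step 2: demand=5,sold=5 ship[1->2]=2 ship[0->1]=2 prod=4 -> [12 5 8]
Step 3: demand=5,sold=5 ship[1->2]=2 ship[0->1]=2 prod=4 -> [14 5 5]
Step 4: demand=5,sold=5 ship[1->2]=2 ship[0->1]=2 prod=4 -> [16 5 2]
Step 5: demand=5,sold=2 ship[1->2]=2 ship[0->1]=2 prod=4 -> [18 5 2]
Step 6: demand=5,sold=2 ship[1->2]=2 ship[0->1]=2 prod=4 -> [20 5 2]
Step 7: demand=5,sold=2 ship[1->2]=2 ship[0->1]=2 prod=4 -> [22 5 2]
Step 8: demand=5,sold=2 ship[1->2]=2 ship[0->1]=2 prod=4 -> [24 5 2]
Step 9: demand=5,sold=2 ship[1->2]=2 ship[0->1]=2 prod=4 -> [26 5 2]
Step 10: demand=5,sold=2 ship[1->2]=2 ship[0->1]=2 prod=4 -> [28 5 2]
Step 11: demand=5,sold=2 ship[1->2]=2 ship[0->1]=2 prod=4 -> [30 5 2]
Step 12: demand=5,sold=2 ship[1->2]=2 ship[0->1]=2 prod=4 -> [32 5 2]
First stockout at step 5

5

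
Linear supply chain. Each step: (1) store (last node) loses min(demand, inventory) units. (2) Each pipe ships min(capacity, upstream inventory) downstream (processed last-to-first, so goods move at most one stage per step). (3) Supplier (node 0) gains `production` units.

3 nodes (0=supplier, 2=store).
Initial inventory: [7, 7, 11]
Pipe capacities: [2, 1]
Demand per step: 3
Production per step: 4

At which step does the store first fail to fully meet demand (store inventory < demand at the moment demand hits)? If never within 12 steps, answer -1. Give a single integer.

Step 1: demand=3,sold=3 ship[1->2]=1 ship[0->1]=2 prod=4 -> [9 8 9]
Step 2: demand=3,sold=3 ship[1->2]=1 ship[0->1]=2 prod=4 -> [11 9 7]
Step 3: demand=3,sold=3 ship[1->2]=1 ship[0->1]=2 prod=4 -> [13 10 5]
Step 4: demand=3,sold=3 ship[1->2]=1 ship[0->1]=2 prod=4 -> [15 11 3]
Step 5: demand=3,sold=3 ship[1->2]=1 ship[0->1]=2 prod=4 -> [17 12 1]
Step 6: demand=3,sold=1 ship[1->2]=1 ship[0->1]=2 prod=4 -> [19 13 1]
Step 7: demand=3,sold=1 ship[1->2]=1 ship[0->1]=2 prod=4 -> [21 14 1]
Step 8: demand=3,sold=1 ship[1->2]=1 ship[0->1]=2 prod=4 -> [23 15 1]
Step 9: demand=3,sold=1 ship[1->2]=1 ship[0->1]=2 prod=4 -> [25 16 1]
Step 10: demand=3,sold=1 ship[1->2]=1 ship[0->1]=2 prod=4 -> [27 17 1]
Step 11: demand=3,sold=1 ship[1->2]=1 ship[0->1]=2 prod=4 -> [29 18 1]
Step 12: demand=3,sold=1 ship[1->2]=1 ship[0->1]=2 prod=4 -> [31 19 1]
First stockout at step 6

6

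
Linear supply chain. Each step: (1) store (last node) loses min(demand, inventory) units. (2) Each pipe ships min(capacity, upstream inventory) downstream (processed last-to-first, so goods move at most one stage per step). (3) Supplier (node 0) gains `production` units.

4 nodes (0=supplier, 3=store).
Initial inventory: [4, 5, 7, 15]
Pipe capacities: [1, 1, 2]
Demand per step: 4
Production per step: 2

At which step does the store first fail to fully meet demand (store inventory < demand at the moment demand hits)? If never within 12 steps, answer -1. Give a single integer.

Step 1: demand=4,sold=4 ship[2->3]=2 ship[1->2]=1 ship[0->1]=1 prod=2 -> [5 5 6 13]
Step 2: demand=4,sold=4 ship[2->3]=2 ship[1->2]=1 ship[0->1]=1 prod=2 -> [6 5 5 11]
Step 3: demand=4,sold=4 ship[2->3]=2 ship[1->2]=1 ship[0->1]=1 prod=2 -> [7 5 4 9]
Step 4: demand=4,sold=4 ship[2->3]=2 ship[1->2]=1 ship[0->1]=1 prod=2 -> [8 5 3 7]
Step 5: demand=4,sold=4 ship[2->3]=2 ship[1->2]=1 ship[0->1]=1 prod=2 -> [9 5 2 5]
Step 6: demand=4,sold=4 ship[2->3]=2 ship[1->2]=1 ship[0->1]=1 prod=2 -> [10 5 1 3]
Step 7: demand=4,sold=3 ship[2->3]=1 ship[1->2]=1 ship[0->1]=1 prod=2 -> [11 5 1 1]
Step 8: demand=4,sold=1 ship[2->3]=1 ship[1->2]=1 ship[0->1]=1 prod=2 -> [12 5 1 1]
Step 9: demand=4,sold=1 ship[2->3]=1 ship[1->2]=1 ship[0->1]=1 prod=2 -> [13 5 1 1]
Step 10: demand=4,sold=1 ship[2->3]=1 ship[1->2]=1 ship[0->1]=1 prod=2 -> [14 5 1 1]
Step 11: demand=4,sold=1 ship[2->3]=1 ship[1->2]=1 ship[0->1]=1 prod=2 -> [15 5 1 1]
Step 12: demand=4,sold=1 ship[2->3]=1 ship[1->2]=1 ship[0->1]=1 prod=2 -> [16 5 1 1]
First stockout at step 7

7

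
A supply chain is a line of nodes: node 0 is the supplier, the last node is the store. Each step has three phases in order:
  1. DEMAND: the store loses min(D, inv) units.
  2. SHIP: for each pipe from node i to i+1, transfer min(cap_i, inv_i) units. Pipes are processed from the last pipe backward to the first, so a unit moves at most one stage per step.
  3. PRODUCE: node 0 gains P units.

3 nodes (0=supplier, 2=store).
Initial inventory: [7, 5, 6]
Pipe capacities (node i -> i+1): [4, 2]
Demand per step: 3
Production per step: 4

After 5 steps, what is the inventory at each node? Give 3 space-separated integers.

Step 1: demand=3,sold=3 ship[1->2]=2 ship[0->1]=4 prod=4 -> inv=[7 7 5]
Step 2: demand=3,sold=3 ship[1->2]=2 ship[0->1]=4 prod=4 -> inv=[7 9 4]
Step 3: demand=3,sold=3 ship[1->2]=2 ship[0->1]=4 prod=4 -> inv=[7 11 3]
Step 4: demand=3,sold=3 ship[1->2]=2 ship[0->1]=4 prod=4 -> inv=[7 13 2]
Step 5: demand=3,sold=2 ship[1->2]=2 ship[0->1]=4 prod=4 -> inv=[7 15 2]

7 15 2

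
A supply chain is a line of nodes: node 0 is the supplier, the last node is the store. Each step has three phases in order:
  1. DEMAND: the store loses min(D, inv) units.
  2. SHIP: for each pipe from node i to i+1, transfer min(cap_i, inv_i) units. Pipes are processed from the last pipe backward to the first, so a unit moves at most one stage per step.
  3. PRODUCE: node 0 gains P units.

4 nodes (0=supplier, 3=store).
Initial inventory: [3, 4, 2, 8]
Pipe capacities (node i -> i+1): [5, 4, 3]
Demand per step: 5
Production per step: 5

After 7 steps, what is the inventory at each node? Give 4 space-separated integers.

Step 1: demand=5,sold=5 ship[2->3]=2 ship[1->2]=4 ship[0->1]=3 prod=5 -> inv=[5 3 4 5]
Step 2: demand=5,sold=5 ship[2->3]=3 ship[1->2]=3 ship[0->1]=5 prod=5 -> inv=[5 5 4 3]
Step 3: demand=5,sold=3 ship[2->3]=3 ship[1->2]=4 ship[0->1]=5 prod=5 -> inv=[5 6 5 3]
Step 4: demand=5,sold=3 ship[2->3]=3 ship[1->2]=4 ship[0->1]=5 prod=5 -> inv=[5 7 6 3]
Step 5: demand=5,sold=3 ship[2->3]=3 ship[1->2]=4 ship[0->1]=5 prod=5 -> inv=[5 8 7 3]
Step 6: demand=5,sold=3 ship[2->3]=3 ship[1->2]=4 ship[0->1]=5 prod=5 -> inv=[5 9 8 3]
Step 7: demand=5,sold=3 ship[2->3]=3 ship[1->2]=4 ship[0->1]=5 prod=5 -> inv=[5 10 9 3]

5 10 9 3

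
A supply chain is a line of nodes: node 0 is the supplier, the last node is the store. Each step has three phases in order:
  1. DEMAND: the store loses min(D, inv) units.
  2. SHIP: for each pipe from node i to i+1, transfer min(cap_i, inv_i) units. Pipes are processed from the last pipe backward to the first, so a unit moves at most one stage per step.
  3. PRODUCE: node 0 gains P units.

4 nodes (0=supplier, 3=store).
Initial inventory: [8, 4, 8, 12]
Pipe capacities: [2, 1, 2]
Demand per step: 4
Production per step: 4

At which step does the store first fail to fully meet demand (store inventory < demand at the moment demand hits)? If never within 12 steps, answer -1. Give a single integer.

Step 1: demand=4,sold=4 ship[2->3]=2 ship[1->2]=1 ship[0->1]=2 prod=4 -> [10 5 7 10]
Step 2: demand=4,sold=4 ship[2->3]=2 ship[1->2]=1 ship[0->1]=2 prod=4 -> [12 6 6 8]
Step 3: demand=4,sold=4 ship[2->3]=2 ship[1->2]=1 ship[0->1]=2 prod=4 -> [14 7 5 6]
Step 4: demand=4,sold=4 ship[2->3]=2 ship[1->2]=1 ship[0->1]=2 prod=4 -> [16 8 4 4]
Step 5: demand=4,sold=4 ship[2->3]=2 ship[1->2]=1 ship[0->1]=2 prod=4 -> [18 9 3 2]
Step 6: demand=4,sold=2 ship[2->3]=2 ship[1->2]=1 ship[0->1]=2 prod=4 -> [20 10 2 2]
Step 7: demand=4,sold=2 ship[2->3]=2 ship[1->2]=1 ship[0->1]=2 prod=4 -> [22 11 1 2]
Step 8: demand=4,sold=2 ship[2->3]=1 ship[1->2]=1 ship[0->1]=2 prod=4 -> [24 12 1 1]
Step 9: demand=4,sold=1 ship[2->3]=1 ship[1->2]=1 ship[0->1]=2 prod=4 -> [26 13 1 1]
Step 10: demand=4,sold=1 ship[2->3]=1 ship[1->2]=1 ship[0->1]=2 prod=4 -> [28 14 1 1]
Step 11: demand=4,sold=1 ship[2->3]=1 ship[1->2]=1 ship[0->1]=2 prod=4 -> [30 15 1 1]
Step 12: demand=4,sold=1 ship[2->3]=1 ship[1->2]=1 ship[0->1]=2 prod=4 -> [32 16 1 1]
First stockout at step 6

6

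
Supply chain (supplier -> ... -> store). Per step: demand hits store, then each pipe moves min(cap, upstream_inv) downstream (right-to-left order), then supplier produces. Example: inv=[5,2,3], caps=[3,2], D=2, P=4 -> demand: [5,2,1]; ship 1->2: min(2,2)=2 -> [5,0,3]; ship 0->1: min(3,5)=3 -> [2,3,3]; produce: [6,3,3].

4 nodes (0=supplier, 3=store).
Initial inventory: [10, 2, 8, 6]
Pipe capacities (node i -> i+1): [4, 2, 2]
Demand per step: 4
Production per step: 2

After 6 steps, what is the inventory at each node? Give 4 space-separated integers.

Step 1: demand=4,sold=4 ship[2->3]=2 ship[1->2]=2 ship[0->1]=4 prod=2 -> inv=[8 4 8 4]
Step 2: demand=4,sold=4 ship[2->3]=2 ship[1->2]=2 ship[0->1]=4 prod=2 -> inv=[6 6 8 2]
Step 3: demand=4,sold=2 ship[2->3]=2 ship[1->2]=2 ship[0->1]=4 prod=2 -> inv=[4 8 8 2]
Step 4: demand=4,sold=2 ship[2->3]=2 ship[1->2]=2 ship[0->1]=4 prod=2 -> inv=[2 10 8 2]
Step 5: demand=4,sold=2 ship[2->3]=2 ship[1->2]=2 ship[0->1]=2 prod=2 -> inv=[2 10 8 2]
Step 6: demand=4,sold=2 ship[2->3]=2 ship[1->2]=2 ship[0->1]=2 prod=2 -> inv=[2 10 8 2]

2 10 8 2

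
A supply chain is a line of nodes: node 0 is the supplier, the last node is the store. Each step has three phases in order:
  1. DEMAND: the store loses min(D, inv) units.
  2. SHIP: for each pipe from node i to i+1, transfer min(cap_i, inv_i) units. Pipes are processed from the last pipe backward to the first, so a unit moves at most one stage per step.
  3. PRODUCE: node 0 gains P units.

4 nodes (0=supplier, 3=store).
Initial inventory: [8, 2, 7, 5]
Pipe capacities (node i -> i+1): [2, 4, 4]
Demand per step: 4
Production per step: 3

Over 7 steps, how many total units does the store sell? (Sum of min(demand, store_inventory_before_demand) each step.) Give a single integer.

Answer: 22

Derivation:
Step 1: sold=4 (running total=4) -> [9 2 5 5]
Step 2: sold=4 (running total=8) -> [10 2 3 5]
Step 3: sold=4 (running total=12) -> [11 2 2 4]
Step 4: sold=4 (running total=16) -> [12 2 2 2]
Step 5: sold=2 (running total=18) -> [13 2 2 2]
Step 6: sold=2 (running total=20) -> [14 2 2 2]
Step 7: sold=2 (running total=22) -> [15 2 2 2]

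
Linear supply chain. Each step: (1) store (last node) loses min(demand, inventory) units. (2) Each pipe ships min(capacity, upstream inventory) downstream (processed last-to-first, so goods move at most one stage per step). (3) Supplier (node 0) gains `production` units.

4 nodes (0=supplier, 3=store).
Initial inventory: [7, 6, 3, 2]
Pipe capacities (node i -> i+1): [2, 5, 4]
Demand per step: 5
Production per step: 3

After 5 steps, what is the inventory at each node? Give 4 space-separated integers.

Step 1: demand=5,sold=2 ship[2->3]=3 ship[1->2]=5 ship[0->1]=2 prod=3 -> inv=[8 3 5 3]
Step 2: demand=5,sold=3 ship[2->3]=4 ship[1->2]=3 ship[0->1]=2 prod=3 -> inv=[9 2 4 4]
Step 3: demand=5,sold=4 ship[2->3]=4 ship[1->2]=2 ship[0->1]=2 prod=3 -> inv=[10 2 2 4]
Step 4: demand=5,sold=4 ship[2->3]=2 ship[1->2]=2 ship[0->1]=2 prod=3 -> inv=[11 2 2 2]
Step 5: demand=5,sold=2 ship[2->3]=2 ship[1->2]=2 ship[0->1]=2 prod=3 -> inv=[12 2 2 2]

12 2 2 2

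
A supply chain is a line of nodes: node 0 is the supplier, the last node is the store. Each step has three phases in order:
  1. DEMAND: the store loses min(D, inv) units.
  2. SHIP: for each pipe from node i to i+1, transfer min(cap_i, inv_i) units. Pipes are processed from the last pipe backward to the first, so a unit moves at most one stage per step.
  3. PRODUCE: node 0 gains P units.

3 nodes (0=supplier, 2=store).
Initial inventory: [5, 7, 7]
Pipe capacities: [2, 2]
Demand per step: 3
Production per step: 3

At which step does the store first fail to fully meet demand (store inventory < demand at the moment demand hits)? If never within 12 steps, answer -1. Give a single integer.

Step 1: demand=3,sold=3 ship[1->2]=2 ship[0->1]=2 prod=3 -> [6 7 6]
Step 2: demand=3,sold=3 ship[1->2]=2 ship[0->1]=2 prod=3 -> [7 7 5]
Step 3: demand=3,sold=3 ship[1->2]=2 ship[0->1]=2 prod=3 -> [8 7 4]
Step 4: demand=3,sold=3 ship[1->2]=2 ship[0->1]=2 prod=3 -> [9 7 3]
Step 5: demand=3,sold=3 ship[1->2]=2 ship[0->1]=2 prod=3 -> [10 7 2]
Step 6: demand=3,sold=2 ship[1->2]=2 ship[0->1]=2 prod=3 -> [11 7 2]
Step 7: demand=3,sold=2 ship[1->2]=2 ship[0->1]=2 prod=3 -> [12 7 2]
Step 8: demand=3,sold=2 ship[1->2]=2 ship[0->1]=2 prod=3 -> [13 7 2]
Step 9: demand=3,sold=2 ship[1->2]=2 ship[0->1]=2 prod=3 -> [14 7 2]
Step 10: demand=3,sold=2 ship[1->2]=2 ship[0->1]=2 prod=3 -> [15 7 2]
Step 11: demand=3,sold=2 ship[1->2]=2 ship[0->1]=2 prod=3 -> [16 7 2]
Step 12: demand=3,sold=2 ship[1->2]=2 ship[0->1]=2 prod=3 -> [17 7 2]
First stockout at step 6

6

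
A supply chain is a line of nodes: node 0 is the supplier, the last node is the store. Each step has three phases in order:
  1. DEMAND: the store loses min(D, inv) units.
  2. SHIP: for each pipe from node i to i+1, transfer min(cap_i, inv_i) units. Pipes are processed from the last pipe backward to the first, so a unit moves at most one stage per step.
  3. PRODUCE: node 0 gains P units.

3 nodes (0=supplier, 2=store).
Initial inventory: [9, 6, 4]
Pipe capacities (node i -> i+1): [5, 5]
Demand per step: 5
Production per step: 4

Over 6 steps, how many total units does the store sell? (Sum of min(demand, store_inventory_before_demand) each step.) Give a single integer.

Step 1: sold=4 (running total=4) -> [8 6 5]
Step 2: sold=5 (running total=9) -> [7 6 5]
Step 3: sold=5 (running total=14) -> [6 6 5]
Step 4: sold=5 (running total=19) -> [5 6 5]
Step 5: sold=5 (running total=24) -> [4 6 5]
Step 6: sold=5 (running total=29) -> [4 5 5]

Answer: 29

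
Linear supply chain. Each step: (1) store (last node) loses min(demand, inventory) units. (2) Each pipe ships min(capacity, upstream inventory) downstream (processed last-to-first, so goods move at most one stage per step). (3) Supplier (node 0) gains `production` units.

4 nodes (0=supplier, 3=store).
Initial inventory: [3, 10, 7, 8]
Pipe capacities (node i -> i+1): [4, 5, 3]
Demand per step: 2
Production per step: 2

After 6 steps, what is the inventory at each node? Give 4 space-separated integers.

Step 1: demand=2,sold=2 ship[2->3]=3 ship[1->2]=5 ship[0->1]=3 prod=2 -> inv=[2 8 9 9]
Step 2: demand=2,sold=2 ship[2->3]=3 ship[1->2]=5 ship[0->1]=2 prod=2 -> inv=[2 5 11 10]
Step 3: demand=2,sold=2 ship[2->3]=3 ship[1->2]=5 ship[0->1]=2 prod=2 -> inv=[2 2 13 11]
Step 4: demand=2,sold=2 ship[2->3]=3 ship[1->2]=2 ship[0->1]=2 prod=2 -> inv=[2 2 12 12]
Step 5: demand=2,sold=2 ship[2->3]=3 ship[1->2]=2 ship[0->1]=2 prod=2 -> inv=[2 2 11 13]
Step 6: demand=2,sold=2 ship[2->3]=3 ship[1->2]=2 ship[0->1]=2 prod=2 -> inv=[2 2 10 14]

2 2 10 14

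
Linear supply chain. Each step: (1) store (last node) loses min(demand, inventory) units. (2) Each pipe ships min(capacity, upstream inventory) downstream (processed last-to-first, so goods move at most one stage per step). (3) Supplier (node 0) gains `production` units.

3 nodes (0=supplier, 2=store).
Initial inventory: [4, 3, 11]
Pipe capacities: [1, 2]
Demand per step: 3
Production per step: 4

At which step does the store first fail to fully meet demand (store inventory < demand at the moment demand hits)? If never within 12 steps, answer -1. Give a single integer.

Step 1: demand=3,sold=3 ship[1->2]=2 ship[0->1]=1 prod=4 -> [7 2 10]
Step 2: demand=3,sold=3 ship[1->2]=2 ship[0->1]=1 prod=4 -> [10 1 9]
Step 3: demand=3,sold=3 ship[1->2]=1 ship[0->1]=1 prod=4 -> [13 1 7]
Step 4: demand=3,sold=3 ship[1->2]=1 ship[0->1]=1 prod=4 -> [16 1 5]
Step 5: demand=3,sold=3 ship[1->2]=1 ship[0->1]=1 prod=4 -> [19 1 3]
Step 6: demand=3,sold=3 ship[1->2]=1 ship[0->1]=1 prod=4 -> [22 1 1]
Step 7: demand=3,sold=1 ship[1->2]=1 ship[0->1]=1 prod=4 -> [25 1 1]
Step 8: demand=3,sold=1 ship[1->2]=1 ship[0->1]=1 prod=4 -> [28 1 1]
Step 9: demand=3,sold=1 ship[1->2]=1 ship[0->1]=1 prod=4 -> [31 1 1]
Step 10: demand=3,sold=1 ship[1->2]=1 ship[0->1]=1 prod=4 -> [34 1 1]
Step 11: demand=3,sold=1 ship[1->2]=1 ship[0->1]=1 prod=4 -> [37 1 1]
Step 12: demand=3,sold=1 ship[1->2]=1 ship[0->1]=1 prod=4 -> [40 1 1]
First stockout at step 7

7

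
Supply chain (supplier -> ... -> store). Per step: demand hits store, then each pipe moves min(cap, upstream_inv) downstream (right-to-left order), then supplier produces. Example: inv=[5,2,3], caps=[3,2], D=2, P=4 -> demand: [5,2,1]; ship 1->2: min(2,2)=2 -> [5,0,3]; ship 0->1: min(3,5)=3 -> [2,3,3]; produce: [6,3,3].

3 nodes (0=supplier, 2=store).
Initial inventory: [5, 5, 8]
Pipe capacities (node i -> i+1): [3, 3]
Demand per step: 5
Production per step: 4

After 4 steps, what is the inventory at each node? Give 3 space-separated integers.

Step 1: demand=5,sold=5 ship[1->2]=3 ship[0->1]=3 prod=4 -> inv=[6 5 6]
Step 2: demand=5,sold=5 ship[1->2]=3 ship[0->1]=3 prod=4 -> inv=[7 5 4]
Step 3: demand=5,sold=4 ship[1->2]=3 ship[0->1]=3 prod=4 -> inv=[8 5 3]
Step 4: demand=5,sold=3 ship[1->2]=3 ship[0->1]=3 prod=4 -> inv=[9 5 3]

9 5 3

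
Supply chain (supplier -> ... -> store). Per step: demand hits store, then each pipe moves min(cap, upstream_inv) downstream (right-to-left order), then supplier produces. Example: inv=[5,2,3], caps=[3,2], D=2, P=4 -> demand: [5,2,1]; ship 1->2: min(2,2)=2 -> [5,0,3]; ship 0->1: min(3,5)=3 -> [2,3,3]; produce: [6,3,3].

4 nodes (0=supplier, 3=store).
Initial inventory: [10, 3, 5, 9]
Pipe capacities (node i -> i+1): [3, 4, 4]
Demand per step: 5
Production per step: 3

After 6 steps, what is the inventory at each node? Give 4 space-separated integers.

Step 1: demand=5,sold=5 ship[2->3]=4 ship[1->2]=3 ship[0->1]=3 prod=3 -> inv=[10 3 4 8]
Step 2: demand=5,sold=5 ship[2->3]=4 ship[1->2]=3 ship[0->1]=3 prod=3 -> inv=[10 3 3 7]
Step 3: demand=5,sold=5 ship[2->3]=3 ship[1->2]=3 ship[0->1]=3 prod=3 -> inv=[10 3 3 5]
Step 4: demand=5,sold=5 ship[2->3]=3 ship[1->2]=3 ship[0->1]=3 prod=3 -> inv=[10 3 3 3]
Step 5: demand=5,sold=3 ship[2->3]=3 ship[1->2]=3 ship[0->1]=3 prod=3 -> inv=[10 3 3 3]
Step 6: demand=5,sold=3 ship[2->3]=3 ship[1->2]=3 ship[0->1]=3 prod=3 -> inv=[10 3 3 3]

10 3 3 3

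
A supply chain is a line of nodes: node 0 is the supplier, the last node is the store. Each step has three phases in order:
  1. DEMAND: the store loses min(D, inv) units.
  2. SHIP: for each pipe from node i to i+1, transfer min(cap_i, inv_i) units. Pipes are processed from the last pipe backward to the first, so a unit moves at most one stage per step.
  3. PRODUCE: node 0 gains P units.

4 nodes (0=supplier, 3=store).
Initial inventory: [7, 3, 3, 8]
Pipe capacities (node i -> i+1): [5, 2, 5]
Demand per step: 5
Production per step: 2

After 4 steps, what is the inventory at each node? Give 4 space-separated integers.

Step 1: demand=5,sold=5 ship[2->3]=3 ship[1->2]=2 ship[0->1]=5 prod=2 -> inv=[4 6 2 6]
Step 2: demand=5,sold=5 ship[2->3]=2 ship[1->2]=2 ship[0->1]=4 prod=2 -> inv=[2 8 2 3]
Step 3: demand=5,sold=3 ship[2->3]=2 ship[1->2]=2 ship[0->1]=2 prod=2 -> inv=[2 8 2 2]
Step 4: demand=5,sold=2 ship[2->3]=2 ship[1->2]=2 ship[0->1]=2 prod=2 -> inv=[2 8 2 2]

2 8 2 2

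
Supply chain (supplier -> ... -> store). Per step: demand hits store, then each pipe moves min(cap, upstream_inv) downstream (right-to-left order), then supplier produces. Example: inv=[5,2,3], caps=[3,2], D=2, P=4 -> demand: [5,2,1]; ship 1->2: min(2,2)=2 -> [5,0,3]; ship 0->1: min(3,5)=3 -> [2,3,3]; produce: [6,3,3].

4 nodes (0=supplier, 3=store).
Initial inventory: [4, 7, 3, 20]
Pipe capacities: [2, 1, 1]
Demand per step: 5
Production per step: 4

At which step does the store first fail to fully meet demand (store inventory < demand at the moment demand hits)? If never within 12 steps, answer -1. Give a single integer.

Step 1: demand=5,sold=5 ship[2->3]=1 ship[1->2]=1 ship[0->1]=2 prod=4 -> [6 8 3 16]
Step 2: demand=5,sold=5 ship[2->3]=1 ship[1->2]=1 ship[0->1]=2 prod=4 -> [8 9 3 12]
Step 3: demand=5,sold=5 ship[2->3]=1 ship[1->2]=1 ship[0->1]=2 prod=4 -> [10 10 3 8]
Step 4: demand=5,sold=5 ship[2->3]=1 ship[1->2]=1 ship[0->1]=2 prod=4 -> [12 11 3 4]
Step 5: demand=5,sold=4 ship[2->3]=1 ship[1->2]=1 ship[0->1]=2 prod=4 -> [14 12 3 1]
Step 6: demand=5,sold=1 ship[2->3]=1 ship[1->2]=1 ship[0->1]=2 prod=4 -> [16 13 3 1]
Step 7: demand=5,sold=1 ship[2->3]=1 ship[1->2]=1 ship[0->1]=2 prod=4 -> [18 14 3 1]
Step 8: demand=5,sold=1 ship[2->3]=1 ship[1->2]=1 ship[0->1]=2 prod=4 -> [20 15 3 1]
Step 9: demand=5,sold=1 ship[2->3]=1 ship[1->2]=1 ship[0->1]=2 prod=4 -> [22 16 3 1]
Step 10: demand=5,sold=1 ship[2->3]=1 ship[1->2]=1 ship[0->1]=2 prod=4 -> [24 17 3 1]
Step 11: demand=5,sold=1 ship[2->3]=1 ship[1->2]=1 ship[0->1]=2 prod=4 -> [26 18 3 1]
Step 12: demand=5,sold=1 ship[2->3]=1 ship[1->2]=1 ship[0->1]=2 prod=4 -> [28 19 3 1]
First stockout at step 5

5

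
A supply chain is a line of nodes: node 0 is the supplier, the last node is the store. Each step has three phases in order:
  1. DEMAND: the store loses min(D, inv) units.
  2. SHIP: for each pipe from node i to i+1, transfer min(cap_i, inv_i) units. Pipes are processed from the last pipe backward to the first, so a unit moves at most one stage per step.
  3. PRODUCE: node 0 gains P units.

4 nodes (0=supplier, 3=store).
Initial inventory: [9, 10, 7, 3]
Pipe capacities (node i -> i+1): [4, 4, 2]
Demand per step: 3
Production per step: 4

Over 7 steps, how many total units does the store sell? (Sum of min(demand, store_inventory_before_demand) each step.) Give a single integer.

Step 1: sold=3 (running total=3) -> [9 10 9 2]
Step 2: sold=2 (running total=5) -> [9 10 11 2]
Step 3: sold=2 (running total=7) -> [9 10 13 2]
Step 4: sold=2 (running total=9) -> [9 10 15 2]
Step 5: sold=2 (running total=11) -> [9 10 17 2]
Step 6: sold=2 (running total=13) -> [9 10 19 2]
Step 7: sold=2 (running total=15) -> [9 10 21 2]

Answer: 15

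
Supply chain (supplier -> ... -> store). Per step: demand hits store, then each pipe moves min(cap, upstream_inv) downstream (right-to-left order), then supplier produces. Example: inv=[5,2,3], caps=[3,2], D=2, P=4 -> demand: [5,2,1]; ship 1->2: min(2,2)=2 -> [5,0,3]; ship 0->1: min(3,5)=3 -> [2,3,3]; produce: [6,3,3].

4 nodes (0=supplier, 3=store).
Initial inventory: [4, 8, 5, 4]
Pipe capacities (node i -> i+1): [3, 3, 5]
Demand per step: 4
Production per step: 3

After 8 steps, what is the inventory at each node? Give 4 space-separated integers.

Step 1: demand=4,sold=4 ship[2->3]=5 ship[1->2]=3 ship[0->1]=3 prod=3 -> inv=[4 8 3 5]
Step 2: demand=4,sold=4 ship[2->3]=3 ship[1->2]=3 ship[0->1]=3 prod=3 -> inv=[4 8 3 4]
Step 3: demand=4,sold=4 ship[2->3]=3 ship[1->2]=3 ship[0->1]=3 prod=3 -> inv=[4 8 3 3]
Step 4: demand=4,sold=3 ship[2->3]=3 ship[1->2]=3 ship[0->1]=3 prod=3 -> inv=[4 8 3 3]
Step 5: demand=4,sold=3 ship[2->3]=3 ship[1->2]=3 ship[0->1]=3 prod=3 -> inv=[4 8 3 3]
Step 6: demand=4,sold=3 ship[2->3]=3 ship[1->2]=3 ship[0->1]=3 prod=3 -> inv=[4 8 3 3]
Step 7: demand=4,sold=3 ship[2->3]=3 ship[1->2]=3 ship[0->1]=3 prod=3 -> inv=[4 8 3 3]
Step 8: demand=4,sold=3 ship[2->3]=3 ship[1->2]=3 ship[0->1]=3 prod=3 -> inv=[4 8 3 3]

4 8 3 3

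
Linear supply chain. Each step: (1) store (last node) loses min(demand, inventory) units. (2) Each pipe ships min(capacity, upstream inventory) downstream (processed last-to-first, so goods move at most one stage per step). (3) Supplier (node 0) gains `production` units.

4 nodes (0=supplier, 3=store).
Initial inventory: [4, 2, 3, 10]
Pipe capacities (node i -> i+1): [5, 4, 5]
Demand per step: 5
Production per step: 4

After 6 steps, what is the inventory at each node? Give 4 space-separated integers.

Step 1: demand=5,sold=5 ship[2->3]=3 ship[1->2]=2 ship[0->1]=4 prod=4 -> inv=[4 4 2 8]
Step 2: demand=5,sold=5 ship[2->3]=2 ship[1->2]=4 ship[0->1]=4 prod=4 -> inv=[4 4 4 5]
Step 3: demand=5,sold=5 ship[2->3]=4 ship[1->2]=4 ship[0->1]=4 prod=4 -> inv=[4 4 4 4]
Step 4: demand=5,sold=4 ship[2->3]=4 ship[1->2]=4 ship[0->1]=4 prod=4 -> inv=[4 4 4 4]
Step 5: demand=5,sold=4 ship[2->3]=4 ship[1->2]=4 ship[0->1]=4 prod=4 -> inv=[4 4 4 4]
Step 6: demand=5,sold=4 ship[2->3]=4 ship[1->2]=4 ship[0->1]=4 prod=4 -> inv=[4 4 4 4]

4 4 4 4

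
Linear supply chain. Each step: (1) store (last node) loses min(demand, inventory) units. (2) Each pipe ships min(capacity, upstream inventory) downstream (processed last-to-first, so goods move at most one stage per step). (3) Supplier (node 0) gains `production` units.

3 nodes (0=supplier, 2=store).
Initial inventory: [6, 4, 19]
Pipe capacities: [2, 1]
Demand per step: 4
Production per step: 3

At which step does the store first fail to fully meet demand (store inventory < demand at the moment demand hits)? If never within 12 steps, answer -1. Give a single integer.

Step 1: demand=4,sold=4 ship[1->2]=1 ship[0->1]=2 prod=3 -> [7 5 16]
Step 2: demand=4,sold=4 ship[1->2]=1 ship[0->1]=2 prod=3 -> [8 6 13]
Step 3: demand=4,sold=4 ship[1->2]=1 ship[0->1]=2 prod=3 -> [9 7 10]
Step 4: demand=4,sold=4 ship[1->2]=1 ship[0->1]=2 prod=3 -> [10 8 7]
Step 5: demand=4,sold=4 ship[1->2]=1 ship[0->1]=2 prod=3 -> [11 9 4]
Step 6: demand=4,sold=4 ship[1->2]=1 ship[0->1]=2 prod=3 -> [12 10 1]
Step 7: demand=4,sold=1 ship[1->2]=1 ship[0->1]=2 prod=3 -> [13 11 1]
Step 8: demand=4,sold=1 ship[1->2]=1 ship[0->1]=2 prod=3 -> [14 12 1]
Step 9: demand=4,sold=1 ship[1->2]=1 ship[0->1]=2 prod=3 -> [15 13 1]
Step 10: demand=4,sold=1 ship[1->2]=1 ship[0->1]=2 prod=3 -> [16 14 1]
Step 11: demand=4,sold=1 ship[1->2]=1 ship[0->1]=2 prod=3 -> [17 15 1]
Step 12: demand=4,sold=1 ship[1->2]=1 ship[0->1]=2 prod=3 -> [18 16 1]
First stockout at step 7

7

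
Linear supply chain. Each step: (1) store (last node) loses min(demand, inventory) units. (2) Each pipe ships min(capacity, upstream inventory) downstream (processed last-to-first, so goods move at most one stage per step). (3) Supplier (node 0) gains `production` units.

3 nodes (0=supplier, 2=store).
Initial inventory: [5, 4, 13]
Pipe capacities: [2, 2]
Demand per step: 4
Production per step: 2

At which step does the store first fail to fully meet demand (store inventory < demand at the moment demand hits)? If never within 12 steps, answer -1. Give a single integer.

Step 1: demand=4,sold=4 ship[1->2]=2 ship[0->1]=2 prod=2 -> [5 4 11]
Step 2: demand=4,sold=4 ship[1->2]=2 ship[0->1]=2 prod=2 -> [5 4 9]
Step 3: demand=4,sold=4 ship[1->2]=2 ship[0->1]=2 prod=2 -> [5 4 7]
Step 4: demand=4,sold=4 ship[1->2]=2 ship[0->1]=2 prod=2 -> [5 4 5]
Step 5: demand=4,sold=4 ship[1->2]=2 ship[0->1]=2 prod=2 -> [5 4 3]
Step 6: demand=4,sold=3 ship[1->2]=2 ship[0->1]=2 prod=2 -> [5 4 2]
Step 7: demand=4,sold=2 ship[1->2]=2 ship[0->1]=2 prod=2 -> [5 4 2]
Step 8: demand=4,sold=2 ship[1->2]=2 ship[0->1]=2 prod=2 -> [5 4 2]
Step 9: demand=4,sold=2 ship[1->2]=2 ship[0->1]=2 prod=2 -> [5 4 2]
Step 10: demand=4,sold=2 ship[1->2]=2 ship[0->1]=2 prod=2 -> [5 4 2]
Step 11: demand=4,sold=2 ship[1->2]=2 ship[0->1]=2 prod=2 -> [5 4 2]
Step 12: demand=4,sold=2 ship[1->2]=2 ship[0->1]=2 prod=2 -> [5 4 2]
First stockout at step 6

6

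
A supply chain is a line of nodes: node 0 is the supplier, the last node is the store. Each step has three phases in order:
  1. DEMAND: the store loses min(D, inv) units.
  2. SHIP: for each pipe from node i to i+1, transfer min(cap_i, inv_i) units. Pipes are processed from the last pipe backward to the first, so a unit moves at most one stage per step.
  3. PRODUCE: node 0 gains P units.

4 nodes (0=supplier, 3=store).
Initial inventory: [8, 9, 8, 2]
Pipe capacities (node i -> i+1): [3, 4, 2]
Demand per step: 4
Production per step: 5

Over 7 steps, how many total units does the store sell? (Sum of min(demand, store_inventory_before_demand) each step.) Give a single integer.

Answer: 14

Derivation:
Step 1: sold=2 (running total=2) -> [10 8 10 2]
Step 2: sold=2 (running total=4) -> [12 7 12 2]
Step 3: sold=2 (running total=6) -> [14 6 14 2]
Step 4: sold=2 (running total=8) -> [16 5 16 2]
Step 5: sold=2 (running total=10) -> [18 4 18 2]
Step 6: sold=2 (running total=12) -> [20 3 20 2]
Step 7: sold=2 (running total=14) -> [22 3 21 2]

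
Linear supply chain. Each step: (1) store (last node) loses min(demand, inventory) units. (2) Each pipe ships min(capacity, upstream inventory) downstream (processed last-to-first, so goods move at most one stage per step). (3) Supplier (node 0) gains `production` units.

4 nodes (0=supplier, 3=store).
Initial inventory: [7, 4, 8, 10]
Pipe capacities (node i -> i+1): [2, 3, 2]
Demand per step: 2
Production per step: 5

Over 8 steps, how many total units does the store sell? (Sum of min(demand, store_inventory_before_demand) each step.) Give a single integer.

Step 1: sold=2 (running total=2) -> [10 3 9 10]
Step 2: sold=2 (running total=4) -> [13 2 10 10]
Step 3: sold=2 (running total=6) -> [16 2 10 10]
Step 4: sold=2 (running total=8) -> [19 2 10 10]
Step 5: sold=2 (running total=10) -> [22 2 10 10]
Step 6: sold=2 (running total=12) -> [25 2 10 10]
Step 7: sold=2 (running total=14) -> [28 2 10 10]
Step 8: sold=2 (running total=16) -> [31 2 10 10]

Answer: 16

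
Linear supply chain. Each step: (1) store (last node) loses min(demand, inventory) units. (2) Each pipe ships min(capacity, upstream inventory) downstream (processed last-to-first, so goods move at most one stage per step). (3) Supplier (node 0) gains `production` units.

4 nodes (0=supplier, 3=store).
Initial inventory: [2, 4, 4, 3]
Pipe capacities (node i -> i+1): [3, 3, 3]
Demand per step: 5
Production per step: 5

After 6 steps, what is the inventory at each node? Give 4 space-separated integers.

Step 1: demand=5,sold=3 ship[2->3]=3 ship[1->2]=3 ship[0->1]=2 prod=5 -> inv=[5 3 4 3]
Step 2: demand=5,sold=3 ship[2->3]=3 ship[1->2]=3 ship[0->1]=3 prod=5 -> inv=[7 3 4 3]
Step 3: demand=5,sold=3 ship[2->3]=3 ship[1->2]=3 ship[0->1]=3 prod=5 -> inv=[9 3 4 3]
Step 4: demand=5,sold=3 ship[2->3]=3 ship[1->2]=3 ship[0->1]=3 prod=5 -> inv=[11 3 4 3]
Step 5: demand=5,sold=3 ship[2->3]=3 ship[1->2]=3 ship[0->1]=3 prod=5 -> inv=[13 3 4 3]
Step 6: demand=5,sold=3 ship[2->3]=3 ship[1->2]=3 ship[0->1]=3 prod=5 -> inv=[15 3 4 3]

15 3 4 3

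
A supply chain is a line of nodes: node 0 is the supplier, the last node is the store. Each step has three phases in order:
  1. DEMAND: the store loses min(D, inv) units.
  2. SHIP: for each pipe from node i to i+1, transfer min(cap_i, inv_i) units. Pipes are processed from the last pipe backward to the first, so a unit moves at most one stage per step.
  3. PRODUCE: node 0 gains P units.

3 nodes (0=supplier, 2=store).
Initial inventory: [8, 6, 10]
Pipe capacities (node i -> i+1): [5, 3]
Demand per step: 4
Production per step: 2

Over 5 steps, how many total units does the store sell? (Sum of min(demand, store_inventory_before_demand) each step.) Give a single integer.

Step 1: sold=4 (running total=4) -> [5 8 9]
Step 2: sold=4 (running total=8) -> [2 10 8]
Step 3: sold=4 (running total=12) -> [2 9 7]
Step 4: sold=4 (running total=16) -> [2 8 6]
Step 5: sold=4 (running total=20) -> [2 7 5]

Answer: 20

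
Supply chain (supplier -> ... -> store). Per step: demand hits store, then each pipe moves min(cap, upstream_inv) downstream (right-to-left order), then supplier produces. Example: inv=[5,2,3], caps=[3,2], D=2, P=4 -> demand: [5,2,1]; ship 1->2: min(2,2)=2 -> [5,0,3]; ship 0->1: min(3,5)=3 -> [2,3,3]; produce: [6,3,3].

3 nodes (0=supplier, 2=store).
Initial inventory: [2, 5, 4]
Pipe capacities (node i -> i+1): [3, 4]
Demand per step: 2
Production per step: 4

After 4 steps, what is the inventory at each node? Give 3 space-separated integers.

Step 1: demand=2,sold=2 ship[1->2]=4 ship[0->1]=2 prod=4 -> inv=[4 3 6]
Step 2: demand=2,sold=2 ship[1->2]=3 ship[0->1]=3 prod=4 -> inv=[5 3 7]
Step 3: demand=2,sold=2 ship[1->2]=3 ship[0->1]=3 prod=4 -> inv=[6 3 8]
Step 4: demand=2,sold=2 ship[1->2]=3 ship[0->1]=3 prod=4 -> inv=[7 3 9]

7 3 9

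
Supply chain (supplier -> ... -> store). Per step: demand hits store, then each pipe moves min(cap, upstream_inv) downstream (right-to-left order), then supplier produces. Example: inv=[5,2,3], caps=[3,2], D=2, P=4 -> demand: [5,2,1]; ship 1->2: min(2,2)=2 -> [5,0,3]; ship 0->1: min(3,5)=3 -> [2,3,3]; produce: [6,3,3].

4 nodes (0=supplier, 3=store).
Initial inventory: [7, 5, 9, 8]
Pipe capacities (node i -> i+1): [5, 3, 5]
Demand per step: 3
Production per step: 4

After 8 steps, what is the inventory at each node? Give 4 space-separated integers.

Step 1: demand=3,sold=3 ship[2->3]=5 ship[1->2]=3 ship[0->1]=5 prod=4 -> inv=[6 7 7 10]
Step 2: demand=3,sold=3 ship[2->3]=5 ship[1->2]=3 ship[0->1]=5 prod=4 -> inv=[5 9 5 12]
Step 3: demand=3,sold=3 ship[2->3]=5 ship[1->2]=3 ship[0->1]=5 prod=4 -> inv=[4 11 3 14]
Step 4: demand=3,sold=3 ship[2->3]=3 ship[1->2]=3 ship[0->1]=4 prod=4 -> inv=[4 12 3 14]
Step 5: demand=3,sold=3 ship[2->3]=3 ship[1->2]=3 ship[0->1]=4 prod=4 -> inv=[4 13 3 14]
Step 6: demand=3,sold=3 ship[2->3]=3 ship[1->2]=3 ship[0->1]=4 prod=4 -> inv=[4 14 3 14]
Step 7: demand=3,sold=3 ship[2->3]=3 ship[1->2]=3 ship[0->1]=4 prod=4 -> inv=[4 15 3 14]
Step 8: demand=3,sold=3 ship[2->3]=3 ship[1->2]=3 ship[0->1]=4 prod=4 -> inv=[4 16 3 14]

4 16 3 14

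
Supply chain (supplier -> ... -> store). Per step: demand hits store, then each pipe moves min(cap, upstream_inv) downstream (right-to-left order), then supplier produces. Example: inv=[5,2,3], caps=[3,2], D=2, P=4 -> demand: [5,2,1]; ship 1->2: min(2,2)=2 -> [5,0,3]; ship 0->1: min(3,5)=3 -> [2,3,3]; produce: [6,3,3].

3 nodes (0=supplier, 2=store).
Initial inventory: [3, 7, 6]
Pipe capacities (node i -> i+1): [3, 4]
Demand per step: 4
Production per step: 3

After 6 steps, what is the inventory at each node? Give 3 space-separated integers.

Step 1: demand=4,sold=4 ship[1->2]=4 ship[0->1]=3 prod=3 -> inv=[3 6 6]
Step 2: demand=4,sold=4 ship[1->2]=4 ship[0->1]=3 prod=3 -> inv=[3 5 6]
Step 3: demand=4,sold=4 ship[1->2]=4 ship[0->1]=3 prod=3 -> inv=[3 4 6]
Step 4: demand=4,sold=4 ship[1->2]=4 ship[0->1]=3 prod=3 -> inv=[3 3 6]
Step 5: demand=4,sold=4 ship[1->2]=3 ship[0->1]=3 prod=3 -> inv=[3 3 5]
Step 6: demand=4,sold=4 ship[1->2]=3 ship[0->1]=3 prod=3 -> inv=[3 3 4]

3 3 4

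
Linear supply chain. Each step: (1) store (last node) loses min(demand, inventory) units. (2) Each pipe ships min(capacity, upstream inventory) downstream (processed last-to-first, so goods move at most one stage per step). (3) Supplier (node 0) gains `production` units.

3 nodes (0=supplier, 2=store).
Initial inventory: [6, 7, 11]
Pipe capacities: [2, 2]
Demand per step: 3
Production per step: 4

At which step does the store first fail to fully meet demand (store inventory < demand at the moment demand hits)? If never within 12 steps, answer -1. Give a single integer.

Step 1: demand=3,sold=3 ship[1->2]=2 ship[0->1]=2 prod=4 -> [8 7 10]
Step 2: demand=3,sold=3 ship[1->2]=2 ship[0->1]=2 prod=4 -> [10 7 9]
Step 3: demand=3,sold=3 ship[1->2]=2 ship[0->1]=2 prod=4 -> [12 7 8]
Step 4: demand=3,sold=3 ship[1->2]=2 ship[0->1]=2 prod=4 -> [14 7 7]
Step 5: demand=3,sold=3 ship[1->2]=2 ship[0->1]=2 prod=4 -> [16 7 6]
Step 6: demand=3,sold=3 ship[1->2]=2 ship[0->1]=2 prod=4 -> [18 7 5]
Step 7: demand=3,sold=3 ship[1->2]=2 ship[0->1]=2 prod=4 -> [20 7 4]
Step 8: demand=3,sold=3 ship[1->2]=2 ship[0->1]=2 prod=4 -> [22 7 3]
Step 9: demand=3,sold=3 ship[1->2]=2 ship[0->1]=2 prod=4 -> [24 7 2]
Step 10: demand=3,sold=2 ship[1->2]=2 ship[0->1]=2 prod=4 -> [26 7 2]
Step 11: demand=3,sold=2 ship[1->2]=2 ship[0->1]=2 prod=4 -> [28 7 2]
Step 12: demand=3,sold=2 ship[1->2]=2 ship[0->1]=2 prod=4 -> [30 7 2]
First stockout at step 10

10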